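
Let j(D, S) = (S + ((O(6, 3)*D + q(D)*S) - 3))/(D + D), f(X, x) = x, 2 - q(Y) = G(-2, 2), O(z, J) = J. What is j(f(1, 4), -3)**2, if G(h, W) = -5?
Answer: 225/64 ≈ 3.5156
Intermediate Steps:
q(Y) = 7 (q(Y) = 2 - 1*(-5) = 2 + 5 = 7)
j(D, S) = (-3 + 3*D + 8*S)/(2*D) (j(D, S) = (S + ((3*D + 7*S) - 3))/(D + D) = (S + (-3 + 3*D + 7*S))/((2*D)) = (-3 + 3*D + 8*S)*(1/(2*D)) = (-3 + 3*D + 8*S)/(2*D))
j(f(1, 4), -3)**2 = ((1/2)*(-3 + 3*4 + 8*(-3))/4)**2 = ((1/2)*(1/4)*(-3 + 12 - 24))**2 = ((1/2)*(1/4)*(-15))**2 = (-15/8)**2 = 225/64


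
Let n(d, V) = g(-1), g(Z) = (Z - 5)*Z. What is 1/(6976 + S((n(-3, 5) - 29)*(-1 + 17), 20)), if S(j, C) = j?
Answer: 1/6608 ≈ 0.00015133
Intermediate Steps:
g(Z) = Z*(-5 + Z) (g(Z) = (-5 + Z)*Z = Z*(-5 + Z))
n(d, V) = 6 (n(d, V) = -(-5 - 1) = -1*(-6) = 6)
1/(6976 + S((n(-3, 5) - 29)*(-1 + 17), 20)) = 1/(6976 + (6 - 29)*(-1 + 17)) = 1/(6976 - 23*16) = 1/(6976 - 368) = 1/6608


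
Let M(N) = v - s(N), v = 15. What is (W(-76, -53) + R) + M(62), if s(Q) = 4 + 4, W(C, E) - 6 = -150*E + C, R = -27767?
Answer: -19880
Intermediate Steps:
W(C, E) = 6 + C - 150*E (W(C, E) = 6 + (-150*E + C) = 6 + (C - 150*E) = 6 + C - 150*E)
s(Q) = 8
M(N) = 7 (M(N) = 15 - 1*8 = 15 - 8 = 7)
(W(-76, -53) + R) + M(62) = ((6 - 76 - 150*(-53)) - 27767) + 7 = ((6 - 76 + 7950) - 27767) + 7 = (7880 - 27767) + 7 = -19887 + 7 = -19880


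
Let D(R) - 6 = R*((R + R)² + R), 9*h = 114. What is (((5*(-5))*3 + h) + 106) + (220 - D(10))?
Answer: -11527/3 ≈ -3842.3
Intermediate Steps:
h = 38/3 (h = (⅑)*114 = 38/3 ≈ 12.667)
D(R) = 6 + R*(R + 4*R²) (D(R) = 6 + R*((R + R)² + R) = 6 + R*((2*R)² + R) = 6 + R*(4*R² + R) = 6 + R*(R + 4*R²))
(((5*(-5))*3 + h) + 106) + (220 - D(10)) = (((5*(-5))*3 + 38/3) + 106) + (220 - (6 + 10² + 4*10³)) = ((-25*3 + 38/3) + 106) + (220 - (6 + 100 + 4*1000)) = ((-75 + 38/3) + 106) + (220 - (6 + 100 + 4000)) = (-187/3 + 106) + (220 - 1*4106) = 131/3 + (220 - 4106) = 131/3 - 3886 = -11527/3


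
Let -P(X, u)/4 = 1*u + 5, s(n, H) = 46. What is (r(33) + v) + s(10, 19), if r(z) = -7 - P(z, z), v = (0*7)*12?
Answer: 191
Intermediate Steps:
P(X, u) = -20 - 4*u (P(X, u) = -4*(1*u + 5) = -4*(u + 5) = -4*(5 + u) = -20 - 4*u)
v = 0 (v = 0*12 = 0)
r(z) = 13 + 4*z (r(z) = -7 - (-20 - 4*z) = -7 + (20 + 4*z) = 13 + 4*z)
(r(33) + v) + s(10, 19) = ((13 + 4*33) + 0) + 46 = ((13 + 132) + 0) + 46 = (145 + 0) + 46 = 145 + 46 = 191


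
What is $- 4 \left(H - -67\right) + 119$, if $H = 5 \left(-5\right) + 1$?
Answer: $-53$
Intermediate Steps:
$H = -24$ ($H = -25 + 1 = -24$)
$- 4 \left(H - -67\right) + 119 = - 4 \left(-24 - -67\right) + 119 = - 4 \left(-24 + 67\right) + 119 = \left(-4\right) 43 + 119 = -172 + 119 = -53$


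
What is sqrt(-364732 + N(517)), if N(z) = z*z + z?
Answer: I*sqrt(96926) ≈ 311.33*I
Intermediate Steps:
N(z) = z + z**2 (N(z) = z**2 + z = z + z**2)
sqrt(-364732 + N(517)) = sqrt(-364732 + 517*(1 + 517)) = sqrt(-364732 + 517*518) = sqrt(-364732 + 267806) = sqrt(-96926) = I*sqrt(96926)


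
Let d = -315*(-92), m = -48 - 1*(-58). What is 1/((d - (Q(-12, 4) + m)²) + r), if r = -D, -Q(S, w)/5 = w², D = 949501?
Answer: -1/925421 ≈ -1.0806e-6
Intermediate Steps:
Q(S, w) = -5*w²
m = 10 (m = -48 + 58 = 10)
d = 28980
r = -949501 (r = -1*949501 = -949501)
1/((d - (Q(-12, 4) + m)²) + r) = 1/((28980 - (-5*4² + 10)²) - 949501) = 1/((28980 - (-5*16 + 10)²) - 949501) = 1/((28980 - (-80 + 10)²) - 949501) = 1/((28980 - 1*(-70)²) - 949501) = 1/((28980 - 1*4900) - 949501) = 1/((28980 - 4900) - 949501) = 1/(24080 - 949501) = 1/(-925421) = -1/925421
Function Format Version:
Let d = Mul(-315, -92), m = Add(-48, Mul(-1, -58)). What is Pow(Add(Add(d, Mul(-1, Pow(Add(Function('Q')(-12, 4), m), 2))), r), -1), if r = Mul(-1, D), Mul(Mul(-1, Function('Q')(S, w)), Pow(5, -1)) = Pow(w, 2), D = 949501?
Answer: Rational(-1, 925421) ≈ -1.0806e-6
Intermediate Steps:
Function('Q')(S, w) = Mul(-5, Pow(w, 2))
m = 10 (m = Add(-48, 58) = 10)
d = 28980
r = -949501 (r = Mul(-1, 949501) = -949501)
Pow(Add(Add(d, Mul(-1, Pow(Add(Function('Q')(-12, 4), m), 2))), r), -1) = Pow(Add(Add(28980, Mul(-1, Pow(Add(Mul(-5, Pow(4, 2)), 10), 2))), -949501), -1) = Pow(Add(Add(28980, Mul(-1, Pow(Add(Mul(-5, 16), 10), 2))), -949501), -1) = Pow(Add(Add(28980, Mul(-1, Pow(Add(-80, 10), 2))), -949501), -1) = Pow(Add(Add(28980, Mul(-1, Pow(-70, 2))), -949501), -1) = Pow(Add(Add(28980, Mul(-1, 4900)), -949501), -1) = Pow(Add(Add(28980, -4900), -949501), -1) = Pow(Add(24080, -949501), -1) = Pow(-925421, -1) = Rational(-1, 925421)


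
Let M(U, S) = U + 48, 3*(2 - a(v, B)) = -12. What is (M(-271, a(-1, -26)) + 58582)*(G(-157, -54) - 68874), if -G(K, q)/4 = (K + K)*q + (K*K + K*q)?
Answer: -15710592954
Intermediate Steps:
a(v, B) = 6 (a(v, B) = 2 - ⅓*(-12) = 2 + 4 = 6)
M(U, S) = 48 + U
G(K, q) = -4*K² - 12*K*q (G(K, q) = -4*((K + K)*q + (K*K + K*q)) = -4*((2*K)*q + (K² + K*q)) = -4*(2*K*q + (K² + K*q)) = -4*(K² + 3*K*q) = -4*K² - 12*K*q)
(M(-271, a(-1, -26)) + 58582)*(G(-157, -54) - 68874) = ((48 - 271) + 58582)*(-4*(-157)*(-157 + 3*(-54)) - 68874) = (-223 + 58582)*(-4*(-157)*(-157 - 162) - 68874) = 58359*(-4*(-157)*(-319) - 68874) = 58359*(-200332 - 68874) = 58359*(-269206) = -15710592954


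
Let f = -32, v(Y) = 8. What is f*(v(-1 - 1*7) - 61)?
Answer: 1696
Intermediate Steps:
f*(v(-1 - 1*7) - 61) = -32*(8 - 61) = -32*(-53) = 1696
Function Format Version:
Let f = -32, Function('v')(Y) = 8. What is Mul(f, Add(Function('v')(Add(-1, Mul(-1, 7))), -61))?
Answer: 1696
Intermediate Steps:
Mul(f, Add(Function('v')(Add(-1, Mul(-1, 7))), -61)) = Mul(-32, Add(8, -61)) = Mul(-32, -53) = 1696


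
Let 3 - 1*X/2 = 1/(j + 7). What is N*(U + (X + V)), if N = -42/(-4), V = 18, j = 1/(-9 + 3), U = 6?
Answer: 12789/41 ≈ 311.93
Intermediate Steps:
j = -⅙ (j = 1/(-6) = -⅙ ≈ -0.16667)
X = 234/41 (X = 6 - 2/(-⅙ + 7) = 6 - 2/41/6 = 6 - 2*6/41 = 6 - 12/41 = 234/41 ≈ 5.7073)
N = 21/2 (N = -42*(-¼) = 21/2 ≈ 10.500)
N*(U + (X + V)) = 21*(6 + (234/41 + 18))/2 = 21*(6 + 972/41)/2 = (21/2)*(1218/41) = 12789/41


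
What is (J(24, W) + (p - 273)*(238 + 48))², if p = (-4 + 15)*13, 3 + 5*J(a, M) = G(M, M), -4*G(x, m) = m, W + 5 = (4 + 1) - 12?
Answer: 1382352400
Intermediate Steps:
W = -12 (W = -5 + ((4 + 1) - 12) = -5 + (5 - 12) = -5 - 7 = -12)
G(x, m) = -m/4
J(a, M) = -⅗ - M/20 (J(a, M) = -⅗ + (-M/4)/5 = -⅗ - M/20)
p = 143 (p = 11*13 = 143)
(J(24, W) + (p - 273)*(238 + 48))² = ((-⅗ - 1/20*(-12)) + (143 - 273)*(238 + 48))² = ((-⅗ + ⅗) - 130*286)² = (0 - 37180)² = (-37180)² = 1382352400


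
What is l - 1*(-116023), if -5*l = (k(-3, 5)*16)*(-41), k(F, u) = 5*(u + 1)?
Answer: 119959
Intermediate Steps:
k(F, u) = 5 + 5*u (k(F, u) = 5*(1 + u) = 5 + 5*u)
l = 3936 (l = -(5 + 5*5)*16*(-41)/5 = -(5 + 25)*16*(-41)/5 = -30*16*(-41)/5 = -96*(-41) = -1/5*(-19680) = 3936)
l - 1*(-116023) = 3936 - 1*(-116023) = 3936 + 116023 = 119959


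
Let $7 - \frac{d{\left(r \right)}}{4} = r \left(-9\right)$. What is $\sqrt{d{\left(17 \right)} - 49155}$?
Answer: $i \sqrt{48515} \approx 220.26 i$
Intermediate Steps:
$d{\left(r \right)} = 28 + 36 r$ ($d{\left(r \right)} = 28 - 4 r \left(-9\right) = 28 - 4 \left(- 9 r\right) = 28 + 36 r$)
$\sqrt{d{\left(17 \right)} - 49155} = \sqrt{\left(28 + 36 \cdot 17\right) - 49155} = \sqrt{\left(28 + 612\right) - 49155} = \sqrt{640 - 49155} = \sqrt{-48515} = i \sqrt{48515}$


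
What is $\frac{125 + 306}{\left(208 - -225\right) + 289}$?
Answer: $\frac{431}{722} \approx 0.59695$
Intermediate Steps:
$\frac{125 + 306}{\left(208 - -225\right) + 289} = \frac{431}{\left(208 + 225\right) + 289} = \frac{431}{433 + 289} = \frac{431}{722}$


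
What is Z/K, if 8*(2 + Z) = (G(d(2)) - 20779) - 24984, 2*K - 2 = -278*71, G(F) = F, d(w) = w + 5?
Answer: 11443/19736 ≈ 0.57980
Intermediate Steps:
d(w) = 5 + w
K = -9868 (K = 1 + (-278*71)/2 = 1 + (½)*(-19738) = 1 - 9869 = -9868)
Z = -11443/2 (Z = -2 + (((5 + 2) - 20779) - 24984)/8 = -2 + ((7 - 20779) - 24984)/8 = -2 + (-20772 - 24984)/8 = -2 + (⅛)*(-45756) = -2 - 11439/2 = -11443/2 ≈ -5721.5)
Z/K = -11443/2/(-9868) = -11443/2*(-1/9868) = 11443/19736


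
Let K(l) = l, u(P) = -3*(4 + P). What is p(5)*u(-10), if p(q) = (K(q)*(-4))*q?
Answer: -1800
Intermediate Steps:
u(P) = -12 - 3*P
p(q) = -4*q**2 (p(q) = (q*(-4))*q = (-4*q)*q = -4*q**2)
p(5)*u(-10) = (-4*5**2)*(-12 - 3*(-10)) = (-4*25)*(-12 + 30) = -100*18 = -1800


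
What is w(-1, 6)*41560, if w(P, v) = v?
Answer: 249360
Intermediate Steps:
w(-1, 6)*41560 = 6*41560 = 249360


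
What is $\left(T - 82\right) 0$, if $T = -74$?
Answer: $0$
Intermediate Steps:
$\left(T - 82\right) 0 = \left(-74 - 82\right) 0 = \left(-156\right) 0 = 0$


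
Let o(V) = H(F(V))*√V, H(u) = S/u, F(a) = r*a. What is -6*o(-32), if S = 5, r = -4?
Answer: -15*I*√2/16 ≈ -1.3258*I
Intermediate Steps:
F(a) = -4*a
H(u) = 5/u
o(V) = -5/(4*√V) (o(V) = (5/((-4*V)))*√V = (5*(-1/(4*V)))*√V = (-5/(4*V))*√V = -5/(4*√V))
-6*o(-32) = -6*(-(-5)*I*√2/32) = -6*5*I*√2/32 = -15*I*√2/16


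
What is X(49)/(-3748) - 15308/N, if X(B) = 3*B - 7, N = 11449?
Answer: -14744311/10727713 ≈ -1.3744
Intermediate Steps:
X(B) = -7 + 3*B
X(49)/(-3748) - 15308/N = (-7 + 3*49)/(-3748) - 15308/11449 = (-7 + 147)*(-1/3748) - 15308*1/11449 = 140*(-1/3748) - 15308/11449 = -35/937 - 15308/11449 = -14744311/10727713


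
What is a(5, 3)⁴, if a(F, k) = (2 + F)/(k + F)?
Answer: 2401/4096 ≈ 0.58618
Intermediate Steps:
a(F, k) = (2 + F)/(F + k)
a(5, 3)⁴ = ((2 + 5)/(5 + 3))⁴ = (7/8)⁴ = 2401/4096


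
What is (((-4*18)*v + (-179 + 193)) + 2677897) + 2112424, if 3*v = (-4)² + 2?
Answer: 4789903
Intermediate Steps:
v = 6 (v = ((-4)² + 2)/3 = (16 + 2)/3 = (⅓)*18 = 6)
(((-4*18)*v + (-179 + 193)) + 2677897) + 2112424 = ((-4*18*6 + (-179 + 193)) + 2677897) + 2112424 = ((-72*6 + 14) + 2677897) + 2112424 = ((-432 + 14) + 2677897) + 2112424 = (-418 + 2677897) + 2112424 = 2677479 + 2112424 = 4789903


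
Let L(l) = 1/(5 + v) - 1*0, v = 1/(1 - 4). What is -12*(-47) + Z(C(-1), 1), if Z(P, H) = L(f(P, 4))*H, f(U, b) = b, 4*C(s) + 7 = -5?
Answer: 7899/14 ≈ 564.21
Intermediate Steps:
C(s) = -3 (C(s) = -7/4 + (¼)*(-5) = -7/4 - 5/4 = -3)
v = -⅓ (v = 1/(-3) = -⅓ ≈ -0.33333)
L(l) = 3/14 (L(l) = 1/(5 - ⅓) - 1*0 = 1/(14/3) + 0 = 3/14 + 0 = 3/14)
Z(P, H) = 3*H/14
-12*(-47) + Z(C(-1), 1) = -12*(-47) + (3/14)*1 = 564 + 3/14 = 7899/14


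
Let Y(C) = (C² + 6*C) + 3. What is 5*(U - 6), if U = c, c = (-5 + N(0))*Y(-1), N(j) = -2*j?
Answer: 20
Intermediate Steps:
Y(C) = 3 + C² + 6*C
c = 10 (c = (-5 - 2*0)*(3 + (-1)² + 6*(-1)) = (-5 + 0)*(3 + 1 - 6) = -5*(-2) = 10)
U = 10
5*(U - 6) = 5*(10 - 6) = 5*4 = 20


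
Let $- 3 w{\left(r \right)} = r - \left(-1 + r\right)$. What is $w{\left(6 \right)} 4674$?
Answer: $-1558$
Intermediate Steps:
$w{\left(r \right)} = - \frac{1}{3}$ ($w{\left(r \right)} = - \frac{r - \left(-1 + r\right)}{3} = \left(- \frac{1}{3}\right) 1 = - \frac{1}{3}$)
$w{\left(6 \right)} 4674 = \left(- \frac{1}{3}\right) 4674 = -1558$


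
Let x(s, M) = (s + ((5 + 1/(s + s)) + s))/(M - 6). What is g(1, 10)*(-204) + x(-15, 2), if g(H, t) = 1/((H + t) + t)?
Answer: -2903/840 ≈ -3.4560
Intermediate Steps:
g(H, t) = 1/(H + 2*t)
x(s, M) = (5 + 1/(2*s) + 2*s)/(-6 + M) (x(s, M) = (s + ((5 + 1/(2*s)) + s))/(-6 + M) = (s + (5 + s + 1/(2*s)))/(-6 + M) = (5 + 1/(2*s) + 2*s)/(-6 + M))
g(1, 10)*(-204) + x(-15, 2) = -204/(1 + 2*10) + (½)*(1 + 4*(-15)² + 10*(-15))/(-15*(-6 + 2)) = -204/(1 + 20) + (½)*(-1/15)*(1 + 4*225 - 150)/(-4) = -204/21 + (½)*(-1/15)*(-¼)*(1 + 900 - 150) = (1/21)*(-204) + (½)*(-1/15)*(-¼)*751 = -68/7 + 751/120 = -2903/840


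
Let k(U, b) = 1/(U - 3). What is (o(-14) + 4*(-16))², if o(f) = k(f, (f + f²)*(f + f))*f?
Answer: 1153476/289 ≈ 3991.3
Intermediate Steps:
k(U, b) = 1/(-3 + U)
o(f) = f/(-3 + f)
(o(-14) + 4*(-16))² = (-14/(-3 - 14) + 4*(-16))² = (-14/(-17) - 64)² = (-14*(-1/17) - 64)² = (14/17 - 64)² = (-1074/17)² = 1153476/289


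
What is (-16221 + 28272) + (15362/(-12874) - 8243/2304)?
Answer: 178655792033/14830848 ≈ 12046.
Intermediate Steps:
(-16221 + 28272) + (15362/(-12874) - 8243/2304) = 12051 + (15362*(-1/12874) - 8243*1/2304) = 12051 + (-7681/6437 - 8243/2304) = 12051 - 70757215/14830848 = 178655792033/14830848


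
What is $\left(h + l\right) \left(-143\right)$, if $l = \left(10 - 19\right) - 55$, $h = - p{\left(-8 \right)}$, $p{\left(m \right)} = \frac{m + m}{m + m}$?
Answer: $9295$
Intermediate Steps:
$p{\left(m \right)} = 1$ ($p{\left(m \right)} = \frac{2 m}{2 m} = 2 m \frac{1}{2 m} = 1$)
$h = -1$ ($h = \left(-1\right) 1 = -1$)
$l = -64$ ($l = -9 - 55 = -64$)
$\left(h + l\right) \left(-143\right) = \left(-1 - 64\right) \left(-143\right) = \left(-65\right) \left(-143\right) = 9295$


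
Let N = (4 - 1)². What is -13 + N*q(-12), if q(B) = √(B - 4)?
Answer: -13 + 36*I ≈ -13.0 + 36.0*I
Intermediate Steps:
q(B) = √(-4 + B)
N = 9 (N = 3² = 9)
-13 + N*q(-12) = -13 + 9*√(-4 - 12) = -13 + 9*√(-16) = -13 + 9*(4*I) = -13 + 36*I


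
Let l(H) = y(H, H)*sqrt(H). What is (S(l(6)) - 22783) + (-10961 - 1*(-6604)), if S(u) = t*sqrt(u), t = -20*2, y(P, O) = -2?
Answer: -27140 - 40*I*2**(3/4)*3**(1/4) ≈ -27140.0 - 88.535*I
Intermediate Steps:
t = -40
l(H) = -2*sqrt(H)
S(u) = -40*sqrt(u)
(S(l(6)) - 22783) + (-10961 - 1*(-6604)) = (-40*I*2**(3/4)*3**(1/4) - 22783) + (-10961 - 1*(-6604)) = (-40*I*2**(3/4)*3**(1/4) - 22783) + (-10961 + 6604) = (-40*I*2**(3/4)*3**(1/4) - 22783) - 4357 = (-22783 - 40*I*2**(3/4)*3**(1/4)) - 4357 = -27140 - 40*I*2**(3/4)*3**(1/4)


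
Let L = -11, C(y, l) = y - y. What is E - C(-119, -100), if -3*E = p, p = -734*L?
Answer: -8074/3 ≈ -2691.3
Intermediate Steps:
C(y, l) = 0
p = 8074 (p = -734*(-11) = 8074)
E = -8074/3 (E = -1/3*8074 = -8074/3 ≈ -2691.3)
E - C(-119, -100) = -8074/3 - 1*0 = -8074/3 + 0 = -8074/3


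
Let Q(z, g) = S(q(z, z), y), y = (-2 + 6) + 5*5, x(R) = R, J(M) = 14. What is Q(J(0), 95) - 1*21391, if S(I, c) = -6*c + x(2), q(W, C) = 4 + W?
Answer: -21563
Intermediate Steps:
y = 29 (y = 4 + 25 = 29)
S(I, c) = 2 - 6*c (S(I, c) = -6*c + 2 = 2 - 6*c)
Q(z, g) = -172 (Q(z, g) = 2 - 6*29 = 2 - 174 = -172)
Q(J(0), 95) - 1*21391 = -172 - 1*21391 = -172 - 21391 = -21563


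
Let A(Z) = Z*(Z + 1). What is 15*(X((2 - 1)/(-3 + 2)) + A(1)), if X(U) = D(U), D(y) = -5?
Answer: -45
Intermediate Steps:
X(U) = -5
A(Z) = Z*(1 + Z)
15*(X((2 - 1)/(-3 + 2)) + A(1)) = 15*(-5 + 1*(1 + 1)) = 15*(-5 + 1*2) = 15*(-5 + 2) = 15*(-3) = -45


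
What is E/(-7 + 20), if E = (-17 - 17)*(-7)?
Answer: 238/13 ≈ 18.308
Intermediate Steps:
E = 238 (E = -34*(-7) = 238)
E/(-7 + 20) = 238/(-7 + 20) = 238/13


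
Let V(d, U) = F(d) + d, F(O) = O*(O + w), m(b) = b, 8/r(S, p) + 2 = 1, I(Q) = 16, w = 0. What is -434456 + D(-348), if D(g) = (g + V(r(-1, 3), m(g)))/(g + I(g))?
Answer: -36059775/83 ≈ -4.3446e+5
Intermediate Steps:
r(S, p) = -8 (r(S, p) = 8/(-2 + 1) = 8/(-1) = 8*(-1) = -8)
F(O) = O**2 (F(O) = O*(O + 0) = O*O = O**2)
V(d, U) = d + d**2 (V(d, U) = d**2 + d = d + d**2)
D(g) = (56 + g)/(16 + g) (D(g) = (g - 8*(1 - 8))/(g + 16) = (g - 8*(-7))/(16 + g) = (g + 56)/(16 + g) = (56 + g)/(16 + g))
-434456 + D(-348) = -434456 + (56 - 348)/(16 - 348) = -434456 - 292/(-332) = -434456 - 1/332*(-292) = -434456 + 73/83 = -36059775/83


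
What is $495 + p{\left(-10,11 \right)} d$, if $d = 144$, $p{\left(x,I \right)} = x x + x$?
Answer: $13455$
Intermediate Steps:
$p{\left(x,I \right)} = x + x^{2}$ ($p{\left(x,I \right)} = x^{2} + x = x + x^{2}$)
$495 + p{\left(-10,11 \right)} d = 495 + - 10 \left(1 - 10\right) 144 = 495 + \left(-10\right) \left(-9\right) 144 = 495 + 90 \cdot 144 = 495 + 12960 = 13455$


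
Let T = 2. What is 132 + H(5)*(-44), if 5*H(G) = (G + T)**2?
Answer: -1496/5 ≈ -299.20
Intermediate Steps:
H(G) = (2 + G)**2/5 (H(G) = (G + 2)**2/5 = (2 + G)**2/5)
132 + H(5)*(-44) = 132 + ((2 + 5)**2/5)*(-44) = 132 + ((1/5)*7**2)*(-44) = 132 + ((1/5)*49)*(-44) = 132 + (49/5)*(-44) = 132 - 2156/5 = -1496/5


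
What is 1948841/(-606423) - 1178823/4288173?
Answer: -3023944245874/866815578393 ≈ -3.4886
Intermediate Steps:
1948841/(-606423) - 1178823/4288173 = 1948841*(-1/606423) - 1178823*1/4288173 = -1948841/606423 - 392941/1429391 = -3023944245874/866815578393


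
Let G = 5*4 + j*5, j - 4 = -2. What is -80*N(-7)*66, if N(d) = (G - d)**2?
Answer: -7228320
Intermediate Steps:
j = 2 (j = 4 - 2 = 2)
G = 30 (G = 5*4 + 2*5 = 20 + 10 = 30)
N(d) = (30 - d)**2
-80*N(-7)*66 = -80*(-30 - 7)**2*66 = -80*(-37)**2*66 = -80*1369*66 = -109520*66 = -7228320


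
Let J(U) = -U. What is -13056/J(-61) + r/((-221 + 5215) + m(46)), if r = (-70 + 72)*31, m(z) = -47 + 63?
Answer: -32703389/152805 ≈ -214.02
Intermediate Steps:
m(z) = 16
r = 62 (r = 2*31 = 62)
-13056/J(-61) + r/((-221 + 5215) + m(46)) = -13056/((-1*(-61))) + 62/((-221 + 5215) + 16) = -13056/61 + 62/(4994 + 16) = -13056*1/61 + 62/5010 = -13056/61 + 62*(1/5010) = -13056/61 + 31/2505 = -32703389/152805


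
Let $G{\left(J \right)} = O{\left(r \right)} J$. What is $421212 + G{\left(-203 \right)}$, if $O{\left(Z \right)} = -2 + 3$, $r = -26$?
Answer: $421009$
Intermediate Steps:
$O{\left(Z \right)} = 1$
$G{\left(J \right)} = J$ ($G{\left(J \right)} = 1 J = J$)
$421212 + G{\left(-203 \right)} = 421212 - 203 = 421009$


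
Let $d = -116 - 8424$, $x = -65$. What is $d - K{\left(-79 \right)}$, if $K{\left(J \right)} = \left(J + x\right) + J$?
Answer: $-8317$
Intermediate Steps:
$K{\left(J \right)} = -65 + 2 J$ ($K{\left(J \right)} = \left(J - 65\right) + J = \left(-65 + J\right) + J = -65 + 2 J$)
$d = -8540$ ($d = -116 - 8424 = -8540$)
$d - K{\left(-79 \right)} = -8540 - \left(-65 + 2 \left(-79\right)\right) = -8540 - \left(-65 - 158\right) = -8540 - -223 = -8540 + 223 = -8317$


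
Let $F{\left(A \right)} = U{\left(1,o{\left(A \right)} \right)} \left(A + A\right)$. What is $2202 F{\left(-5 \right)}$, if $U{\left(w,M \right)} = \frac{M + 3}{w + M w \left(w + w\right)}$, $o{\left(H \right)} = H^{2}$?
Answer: $- \frac{205520}{17} \approx -12089.0$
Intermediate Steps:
$U{\left(w,M \right)} = \frac{3 + M}{w + 2 M w^{2}}$ ($U{\left(w,M \right)} = \frac{3 + M}{w + M w 2 w} = \frac{3 + M}{w + 2 M w^{2}}$)
$F{\left(A \right)} = \frac{2 A \left(3 + A^{2}\right)}{1 + 2 A^{2}}$ ($F{\left(A \right)} = \frac{3 + A^{2}}{1 \left(1 + 2 A^{2} \cdot 1\right)} \left(A + A\right) = 1 \frac{1}{1 + 2 A^{2}} \left(3 + A^{2}\right) 2 A = \frac{3 + A^{2}}{1 + 2 A^{2}} \cdot 2 A = \frac{2 A \left(3 + A^{2}\right)}{1 + 2 A^{2}}$)
$2202 F{\left(-5 \right)} = 2202 \cdot 2 \left(-5\right) \frac{1}{1 + 2 \left(-5\right)^{2}} \left(3 + \left(-5\right)^{2}\right) = 2202 \cdot 2 \left(-5\right) \frac{1}{1 + 2 \cdot 25} \left(3 + 25\right) = 2202 \cdot 2 \left(-5\right) \frac{1}{1 + 50} \cdot 28 = 2202 \cdot 2 \left(-5\right) \frac{1}{51} \cdot 28 = 2202 \left(- \frac{280}{51}\right) = - \frac{205520}{17}$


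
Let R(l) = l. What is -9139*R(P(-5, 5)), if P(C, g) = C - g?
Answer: 91390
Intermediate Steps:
-9139*R(P(-5, 5)) = -9139*(-5 - 1*5) = -9139*(-5 - 5) = -9139*(-10) = 91390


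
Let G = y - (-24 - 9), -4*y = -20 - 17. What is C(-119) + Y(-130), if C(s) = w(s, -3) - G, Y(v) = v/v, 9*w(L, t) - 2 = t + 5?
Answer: -1469/36 ≈ -40.806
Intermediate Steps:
w(L, t) = 7/9 + t/9 (w(L, t) = 2/9 + (t + 5)/9 = 2/9 + (5 + t)/9 = 2/9 + (5/9 + t/9) = 7/9 + t/9)
Y(v) = 1
y = 37/4 (y = -(-20 - 17)/4 = -¼*(-37) = 37/4 ≈ 9.2500)
G = 169/4 (G = 37/4 - (-24 - 9) = 37/4 - 1*(-33) = 37/4 + 33 = 169/4 ≈ 42.250)
C(s) = -1505/36 (C(s) = (7/9 + (⅑)*(-3)) - 1*169/4 = (7/9 - ⅓) - 169/4 = 4/9 - 169/4 = -1505/36)
C(-119) + Y(-130) = -1505/36 + 1 = -1469/36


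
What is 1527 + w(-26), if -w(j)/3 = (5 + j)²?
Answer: 204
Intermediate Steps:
w(j) = -3*(5 + j)²
1527 + w(-26) = 1527 - 3*(5 - 26)² = 1527 - 3*(-21)² = 1527 - 3*441 = 1527 - 1323 = 204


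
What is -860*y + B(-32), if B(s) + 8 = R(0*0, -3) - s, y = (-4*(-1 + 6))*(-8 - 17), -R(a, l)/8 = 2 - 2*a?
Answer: -429992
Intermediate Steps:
R(a, l) = -16 + 16*a (R(a, l) = -8*(2 - 2*a) = -16 + 16*a)
y = 500 (y = -4*5*(-25) = -20*(-25) = 500)
B(s) = -24 - s (B(s) = -8 + ((-16 + 16*(0*0)) - s) = -8 + ((-16 + 16*0) - s) = -8 + ((-16 + 0) - s) = -8 + (-16 - s) = -24 - s)
-860*y + B(-32) = -860*500 + (-24 - 1*(-32)) = -430000 + (-24 + 32) = -430000 + 8 = -429992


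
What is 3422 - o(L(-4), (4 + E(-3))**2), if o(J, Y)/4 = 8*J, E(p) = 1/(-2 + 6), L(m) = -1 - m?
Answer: 3326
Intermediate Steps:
E(p) = 1/4
o(J, Y) = 32*J (o(J, Y) = 4*(8*J) = 32*J)
3422 - o(L(-4), (4 + E(-3))**2) = 3422 - 32*(-1 - 1*(-4)) = 3422 - 32*(-1 + 4) = 3422 - 32*3 = 3422 - 1*96 = 3422 - 96 = 3326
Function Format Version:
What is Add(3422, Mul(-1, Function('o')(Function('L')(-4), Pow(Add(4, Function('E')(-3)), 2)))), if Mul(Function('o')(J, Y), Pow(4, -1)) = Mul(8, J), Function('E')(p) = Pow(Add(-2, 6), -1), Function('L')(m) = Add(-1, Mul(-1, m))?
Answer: 3326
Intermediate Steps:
Function('E')(p) = Rational(1, 4) (Function('E')(p) = Pow(4, -1) = Rational(1, 4))
Function('o')(J, Y) = Mul(32, J) (Function('o')(J, Y) = Mul(4, Mul(8, J)) = Mul(32, J))
Add(3422, Mul(-1, Function('o')(Function('L')(-4), Pow(Add(4, Function('E')(-3)), 2)))) = Add(3422, Mul(-1, Mul(32, Add(-1, Mul(-1, -4))))) = Add(3422, Mul(-1, Mul(32, Add(-1, 4)))) = Add(3422, Mul(-1, Mul(32, 3))) = Add(3422, Mul(-1, 96)) = Add(3422, -96) = 3326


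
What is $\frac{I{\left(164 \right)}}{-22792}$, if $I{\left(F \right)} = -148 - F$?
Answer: $\frac{39}{2849} \approx 0.013689$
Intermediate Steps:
$\frac{I{\left(164 \right)}}{-22792} = \frac{-148 - 164}{-22792} = \left(-148 - 164\right) \left(- \frac{1}{22792}\right) = \left(-312\right) \left(- \frac{1}{22792}\right) = \frac{39}{2849}$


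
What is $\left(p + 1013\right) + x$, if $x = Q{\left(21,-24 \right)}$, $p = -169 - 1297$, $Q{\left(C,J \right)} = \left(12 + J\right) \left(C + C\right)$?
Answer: $-957$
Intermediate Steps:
$Q{\left(C,J \right)} = 2 C \left(12 + J\right)$ ($Q{\left(C,J \right)} = \left(12 + J\right) 2 C = 2 C \left(12 + J\right)$)
$p = -1466$ ($p = -169 - 1297 = -1466$)
$x = -504$ ($x = 2 \cdot 21 \left(12 - 24\right) = 2 \cdot 21 \left(-12\right) = -504$)
$\left(p + 1013\right) + x = \left(-1466 + 1013\right) - 504 = -453 - 504 = -957$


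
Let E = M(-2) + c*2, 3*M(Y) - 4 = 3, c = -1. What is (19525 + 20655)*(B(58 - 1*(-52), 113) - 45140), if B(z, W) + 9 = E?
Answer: -5442220280/3 ≈ -1.8141e+9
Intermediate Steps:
M(Y) = 7/3 (M(Y) = 4/3 + (⅓)*3 = 4/3 + 1 = 7/3)
E = ⅓ (E = 7/3 - 1*2 = 7/3 - 2 = ⅓ ≈ 0.33333)
B(z, W) = -26/3 (B(z, W) = -9 + ⅓ = -26/3)
(19525 + 20655)*(B(58 - 1*(-52), 113) - 45140) = (19525 + 20655)*(-26/3 - 45140) = 40180*(-135446/3) = -5442220280/3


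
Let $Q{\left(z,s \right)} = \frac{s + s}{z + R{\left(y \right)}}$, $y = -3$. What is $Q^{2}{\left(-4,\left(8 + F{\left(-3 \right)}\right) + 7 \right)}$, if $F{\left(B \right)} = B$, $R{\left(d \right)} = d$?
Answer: $\frac{576}{49} \approx 11.755$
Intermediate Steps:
$Q{\left(z,s \right)} = \frac{2 s}{-3 + z}$ ($Q{\left(z,s \right)} = \frac{s + s}{z - 3} = \frac{2 s}{-3 + z}$)
$Q^{2}{\left(-4,\left(8 + F{\left(-3 \right)}\right) + 7 \right)} = \left(\frac{2 \left(\left(8 - 3\right) + 7\right)}{-3 - 4}\right)^{2} = \left(\frac{2 \left(5 + 7\right)}{-7}\right)^{2} = \left(2 \cdot 12 \left(- \frac{1}{7}\right)\right)^{2} = \left(- \frac{24}{7}\right)^{2} = \frac{576}{49}$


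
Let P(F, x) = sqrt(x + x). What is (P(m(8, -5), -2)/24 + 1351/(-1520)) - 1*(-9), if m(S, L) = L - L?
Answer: 12329/1520 + I/12 ≈ 8.1112 + 0.083333*I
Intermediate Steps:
m(S, L) = 0
P(F, x) = sqrt(2)*sqrt(x) (P(F, x) = sqrt(2*x) = sqrt(2)*sqrt(x))
(P(m(8, -5), -2)/24 + 1351/(-1520)) - 1*(-9) = ((sqrt(2)*sqrt(-2))/24 + 1351/(-1520)) - 1*(-9) = ((sqrt(2)*(I*sqrt(2)))*(1/24) + 1351*(-1/1520)) + 9 = ((2*I)*(1/24) - 1351/1520) + 9 = (I/12 - 1351/1520) + 9 = (-1351/1520 + I/12) + 9 = 12329/1520 + I/12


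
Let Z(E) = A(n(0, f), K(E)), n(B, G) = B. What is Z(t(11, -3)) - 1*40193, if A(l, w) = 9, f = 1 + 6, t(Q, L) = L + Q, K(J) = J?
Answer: -40184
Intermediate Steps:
f = 7
Z(E) = 9
Z(t(11, -3)) - 1*40193 = 9 - 1*40193 = 9 - 40193 = -40184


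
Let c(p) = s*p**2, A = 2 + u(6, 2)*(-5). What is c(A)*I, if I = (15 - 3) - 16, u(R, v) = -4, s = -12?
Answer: 23232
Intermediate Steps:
A = 22 (A = 2 - 4*(-5) = 2 + 20 = 22)
I = -4 (I = 12 - 16 = -4)
c(p) = -12*p**2
c(A)*I = -12*22**2*(-4) = -12*484*(-4) = -5808*(-4) = 23232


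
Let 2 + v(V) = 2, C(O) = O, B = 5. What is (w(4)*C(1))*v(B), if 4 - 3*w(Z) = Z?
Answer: 0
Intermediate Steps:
v(V) = 0 (v(V) = -2 + 2 = 0)
w(Z) = 4/3 - Z/3
(w(4)*C(1))*v(B) = ((4/3 - ⅓*4)*1)*0 = ((4/3 - 4/3)*1)*0 = (0*1)*0 = 0*0 = 0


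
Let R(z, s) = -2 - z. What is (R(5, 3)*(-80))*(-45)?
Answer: -25200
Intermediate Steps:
(R(5, 3)*(-80))*(-45) = ((-2 - 1*5)*(-80))*(-45) = ((-2 - 5)*(-80))*(-45) = -7*(-80)*(-45) = 560*(-45) = -25200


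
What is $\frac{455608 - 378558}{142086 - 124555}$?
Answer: $\frac{77050}{17531} \approx 4.3951$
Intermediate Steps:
$\frac{455608 - 378558}{142086 - 124555} = \frac{77050}{17531}$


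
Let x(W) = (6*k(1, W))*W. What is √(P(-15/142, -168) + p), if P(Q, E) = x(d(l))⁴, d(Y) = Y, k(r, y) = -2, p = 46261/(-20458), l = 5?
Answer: √5424144795032462/20458 ≈ 3600.0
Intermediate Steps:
p = -46261/20458 (p = 46261*(-1/20458) = -46261/20458 ≈ -2.2613)
x(W) = -12*W (x(W) = (6*(-2))*W = -12*W)
P(Q, E) = 12960000 (P(Q, E) = (-12*5)⁴ = (-60)⁴ = 12960000)
√(P(-15/142, -168) + p) = √(12960000 - 46261/20458) = √(265135633739/20458) = √5424144795032462/20458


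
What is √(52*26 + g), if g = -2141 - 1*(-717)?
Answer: 6*I*√2 ≈ 8.4853*I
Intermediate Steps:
g = -1424 (g = -2141 + 717 = -1424)
√(52*26 + g) = √(52*26 - 1424) = √(1352 - 1424) = √(-72) = 6*I*√2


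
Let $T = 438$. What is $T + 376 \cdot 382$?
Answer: $144070$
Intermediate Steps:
$T + 376 \cdot 382 = 438 + 376 \cdot 382 = 438 + 143632 = 144070$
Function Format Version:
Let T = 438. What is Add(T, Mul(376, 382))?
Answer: 144070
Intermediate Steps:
Add(T, Mul(376, 382)) = Add(438, Mul(376, 382)) = Add(438, 143632) = 144070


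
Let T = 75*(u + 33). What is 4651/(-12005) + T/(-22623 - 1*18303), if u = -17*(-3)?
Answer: -44329721/81886105 ≈ -0.54136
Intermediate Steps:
u = 51
T = 6300 (T = 75*(51 + 33) = 75*84 = 6300)
4651/(-12005) + T/(-22623 - 1*18303) = 4651/(-12005) + 6300/(-22623 - 1*18303) = 4651*(-1/12005) + 6300/(-22623 - 18303) = -4651/12005 + 6300/(-40926) = -4651/12005 + 6300*(-1/40926) = -4651/12005 - 1050/6821 = -44329721/81886105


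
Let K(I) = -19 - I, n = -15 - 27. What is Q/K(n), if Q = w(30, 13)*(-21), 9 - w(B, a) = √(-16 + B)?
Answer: -189/23 + 21*√14/23 ≈ -4.8011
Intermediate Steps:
w(B, a) = 9 - √(-16 + B)
n = -42
Q = -189 + 21*√14 (Q = (9 - √(-16 + 30))*(-21) = (9 - √14)*(-21) = -189 + 21*√14 ≈ -110.43)
Q/K(n) = (-189 + 21*√14)/(-19 - 1*(-42)) = (-189 + 21*√14)/(-19 + 42) = (-189 + 21*√14)/23 = (-189 + 21*√14)*(1/23) = -189/23 + 21*√14/23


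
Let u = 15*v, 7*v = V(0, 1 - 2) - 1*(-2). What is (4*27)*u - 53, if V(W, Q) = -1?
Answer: 1249/7 ≈ 178.43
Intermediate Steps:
v = ⅐ (v = (-1 - 1*(-2))/7 = (-1 + 2)/7 = (⅐)*1 = ⅐ ≈ 0.14286)
u = 15/7 (u = 15*(⅐) = 15/7 ≈ 2.1429)
(4*27)*u - 53 = (4*27)*(15/7) - 53 = 108*(15/7) - 53 = 1620/7 - 53 = 1249/7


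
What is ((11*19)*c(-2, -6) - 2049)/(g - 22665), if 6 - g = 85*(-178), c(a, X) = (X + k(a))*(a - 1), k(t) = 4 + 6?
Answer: 4557/7529 ≈ 0.60526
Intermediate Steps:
k(t) = 10
c(a, X) = (-1 + a)*(10 + X) (c(a, X) = (X + 10)*(a - 1) = (10 + X)*(-1 + a) = (-1 + a)*(10 + X))
g = 15136 (g = 6 - 85*(-178) = 6 - 1*(-15130) = 6 + 15130 = 15136)
((11*19)*c(-2, -6) - 2049)/(g - 22665) = ((11*19)*(-10 - 1*(-6) + 10*(-2) - 6*(-2)) - 2049)/(15136 - 22665) = (209*(-10 + 6 - 20 + 12) - 2049)/(-7529) = (209*(-12) - 2049)*(-1/7529) = (-2508 - 2049)*(-1/7529) = -4557*(-1/7529) = 4557/7529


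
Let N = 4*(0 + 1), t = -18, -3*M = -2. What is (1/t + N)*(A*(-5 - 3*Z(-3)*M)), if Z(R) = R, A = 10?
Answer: 355/9 ≈ 39.444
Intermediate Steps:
M = ⅔ (M = -⅓*(-2) = ⅔ ≈ 0.66667)
N = 4 (N = 4*1 = 4)
(1/t + N)*(A*(-5 - 3*Z(-3)*M)) = (1/(-18) + 4)*(10*(-5 - (-9)*2/3)) = (-1/18 + 4)*(10*(-5 - 3*(-2))) = 71*(10*(-5 + 6))/18 = 71*(10*1)/18 = (71/18)*10 = 355/9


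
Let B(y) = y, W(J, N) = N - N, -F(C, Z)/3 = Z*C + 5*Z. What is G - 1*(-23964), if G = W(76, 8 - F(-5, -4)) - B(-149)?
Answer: 24113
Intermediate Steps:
F(C, Z) = -15*Z - 3*C*Z (F(C, Z) = -3*(Z*C + 5*Z) = -3*(C*Z + 5*Z) = -3*(5*Z + C*Z) = -15*Z - 3*C*Z)
W(J, N) = 0
G = 149 (G = 0 - 1*(-149) = 0 + 149 = 149)
G - 1*(-23964) = 149 - 1*(-23964) = 149 + 23964 = 24113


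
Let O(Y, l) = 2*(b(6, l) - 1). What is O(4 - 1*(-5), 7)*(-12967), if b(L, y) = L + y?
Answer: -311208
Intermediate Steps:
O(Y, l) = 10 + 2*l (O(Y, l) = 2*((6 + l) - 1) = 2*(5 + l) = 10 + 2*l)
O(4 - 1*(-5), 7)*(-12967) = (10 + 2*7)*(-12967) = (10 + 14)*(-12967) = 24*(-12967) = -311208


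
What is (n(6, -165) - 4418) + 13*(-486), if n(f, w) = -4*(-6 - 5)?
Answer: -10692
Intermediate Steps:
n(f, w) = 44 (n(f, w) = -4*(-11) = 44)
(n(6, -165) - 4418) + 13*(-486) = (44 - 4418) + 13*(-486) = -4374 - 6318 = -10692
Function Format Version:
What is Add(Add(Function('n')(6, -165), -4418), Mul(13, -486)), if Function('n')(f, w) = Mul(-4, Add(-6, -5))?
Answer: -10692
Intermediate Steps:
Function('n')(f, w) = 44 (Function('n')(f, w) = Mul(-4, -11) = 44)
Add(Add(Function('n')(6, -165), -4418), Mul(13, -486)) = Add(Add(44, -4418), Mul(13, -486)) = Add(-4374, -6318) = -10692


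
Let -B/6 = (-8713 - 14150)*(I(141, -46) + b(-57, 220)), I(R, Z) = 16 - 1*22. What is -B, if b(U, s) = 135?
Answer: -17695962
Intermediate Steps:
I(R, Z) = -6 (I(R, Z) = 16 - 22 = -6)
B = 17695962 (B = -6*(-8713 - 14150)*(-6 + 135) = -(-137178)*129 = -6*(-2949327) = 17695962)
-B = -1*17695962 = -17695962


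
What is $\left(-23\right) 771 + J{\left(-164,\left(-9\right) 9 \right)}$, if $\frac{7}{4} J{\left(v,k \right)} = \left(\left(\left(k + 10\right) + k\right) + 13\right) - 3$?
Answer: $- \frac{124699}{7} \approx -17814.0$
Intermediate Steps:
$J{\left(v,k \right)} = \frac{80}{7} + \frac{8 k}{7}$ ($J{\left(v,k \right)} = \frac{4 \left(\left(\left(\left(k + 10\right) + k\right) + 13\right) - 3\right)}{7} = \frac{4 \left(\left(\left(\left(10 + k\right) + k\right) + 13\right) - 3\right)}{7} = \frac{4 \left(\left(\left(10 + 2 k\right) + 13\right) - 3\right)}{7} = \frac{4 \left(\left(23 + 2 k\right) - 3\right)}{7} = \frac{4 \left(20 + 2 k\right)}{7} = \frac{80}{7} + \frac{8 k}{7}$)
$\left(-23\right) 771 + J{\left(-164,\left(-9\right) 9 \right)} = \left(-23\right) 771 + \left(\frac{80}{7} + \frac{8 \left(\left(-9\right) 9\right)}{7}\right) = -17733 + \left(\frac{80}{7} + \frac{8}{7} \left(-81\right)\right) = -17733 + \left(\frac{80}{7} - \frac{648}{7}\right) = -17733 - \frac{568}{7} = - \frac{124699}{7}$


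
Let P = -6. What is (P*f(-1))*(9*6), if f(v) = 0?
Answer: 0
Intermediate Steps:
(P*f(-1))*(9*6) = (-6*0)*(9*6) = 0*54 = 0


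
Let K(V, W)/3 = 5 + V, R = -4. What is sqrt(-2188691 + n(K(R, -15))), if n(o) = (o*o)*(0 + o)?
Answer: 2*I*sqrt(547166) ≈ 1479.4*I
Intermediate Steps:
K(V, W) = 15 + 3*V (K(V, W) = 3*(5 + V) = 15 + 3*V)
n(o) = o**3 (n(o) = o**2*o = o**3)
sqrt(-2188691 + n(K(R, -15))) = sqrt(-2188691 + (15 + 3*(-4))**3) = sqrt(-2188691 + (15 - 12)**3) = sqrt(-2188691 + 3**3) = sqrt(-2188691 + 27) = sqrt(-2188664) = 2*I*sqrt(547166)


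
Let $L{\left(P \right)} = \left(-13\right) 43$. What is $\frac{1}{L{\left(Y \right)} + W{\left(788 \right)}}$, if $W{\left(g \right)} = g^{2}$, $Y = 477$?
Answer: $\frac{1}{620385} \approx 1.6119 \cdot 10^{-6}$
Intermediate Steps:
$L{\left(P \right)} = -559$
$\frac{1}{L{\left(Y \right)} + W{\left(788 \right)}} = \frac{1}{-559 + 788^{2}} = \frac{1}{-559 + 620944} = \frac{1}{620385}$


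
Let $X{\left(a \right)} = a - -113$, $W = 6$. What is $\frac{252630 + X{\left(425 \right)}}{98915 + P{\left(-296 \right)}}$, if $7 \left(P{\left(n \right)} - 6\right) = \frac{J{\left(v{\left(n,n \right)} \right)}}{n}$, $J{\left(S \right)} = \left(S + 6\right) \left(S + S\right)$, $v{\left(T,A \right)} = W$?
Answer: $\frac{65570512}{25620521} \approx 2.5593$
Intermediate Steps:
$X{\left(a \right)} = 113 + a$ ($X{\left(a \right)} = a + 113 = 113 + a$)
$v{\left(T,A \right)} = 6$
$J{\left(S \right)} = 2 S \left(6 + S\right)$ ($J{\left(S \right)} = \left(6 + S\right) 2 S = 2 S \left(6 + S\right)$)
$P{\left(n \right)} = 6 + \frac{144}{7 n}$ ($P{\left(n \right)} = 6 + \frac{2 \cdot 6 \left(6 + 6\right) \frac{1}{n}}{7} = 6 + \frac{2 \cdot 6 \cdot 12 \frac{1}{n}}{7} = 6 + \frac{144 \frac{1}{n}}{7} = 6 + \frac{144}{7 n}$)
$\frac{252630 + X{\left(425 \right)}}{98915 + P{\left(-296 \right)}} = \frac{252630 + \left(113 + 425\right)}{98915 + \left(6 + \frac{144}{7 \left(-296\right)}\right)} = \frac{252630 + 538}{98915 + \left(6 + \frac{144}{7} \left(- \frac{1}{296}\right)\right)} = \frac{253168}{98915 + \left(6 - \frac{18}{259}\right)} = \frac{253168}{98915 + \frac{1536}{259}} = \frac{253168}{\frac{25620521}{259}} = 253168 \cdot \frac{259}{25620521} = \frac{65570512}{25620521}$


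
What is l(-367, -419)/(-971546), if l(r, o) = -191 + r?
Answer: 279/485773 ≈ 0.00057434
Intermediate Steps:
l(-367, -419)/(-971546) = (-191 - 367)/(-971546) = -558*(-1/971546) = 279/485773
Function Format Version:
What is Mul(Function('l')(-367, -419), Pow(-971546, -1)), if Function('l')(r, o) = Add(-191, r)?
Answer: Rational(279, 485773) ≈ 0.00057434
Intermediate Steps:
Mul(Function('l')(-367, -419), Pow(-971546, -1)) = Mul(Add(-191, -367), Pow(-971546, -1)) = Mul(-558, Rational(-1, 971546)) = Rational(279, 485773)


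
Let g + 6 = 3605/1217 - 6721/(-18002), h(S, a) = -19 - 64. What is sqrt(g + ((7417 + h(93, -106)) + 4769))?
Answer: sqrt(5807912768916420010)/21908434 ≈ 110.00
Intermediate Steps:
h(S, a) = -83
g = -58373937/21908434 (g = -6 + (3605/1217 - 6721/(-18002)) = -6 + (3605*(1/1217) - 6721*(-1/18002)) = -6 + (3605/1217 + 6721/18002) = -6 + 73076667/21908434 = -58373937/21908434 ≈ -2.6645)
sqrt(g + ((7417 + h(93, -106)) + 4769)) = sqrt(-58373937/21908434 + ((7417 - 83) + 4769)) = sqrt(-58373937/21908434 + (7334 + 4769)) = sqrt(-58373937/21908434 + 12103) = sqrt(265099402765/21908434) = sqrt(5807912768916420010)/21908434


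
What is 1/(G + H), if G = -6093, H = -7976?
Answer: -1/14069 ≈ -7.1078e-5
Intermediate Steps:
1/(G + H) = 1/(-6093 - 7976) = 1/(-14069) = -1/14069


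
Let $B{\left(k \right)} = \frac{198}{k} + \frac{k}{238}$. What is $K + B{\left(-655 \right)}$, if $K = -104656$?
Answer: $- \frac{16315299989}{155890} \approx -1.0466 \cdot 10^{5}$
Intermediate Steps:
$B{\left(k \right)} = \frac{198}{k} + \frac{k}{238}$ ($B{\left(k \right)} = \frac{198}{k} + k \frac{1}{238} = \frac{198}{k} + \frac{k}{238}$)
$K + B{\left(-655 \right)} = -104656 + \left(\frac{198}{-655} + \frac{1}{238} \left(-655\right)\right) = -104656 + \left(198 \left(- \frac{1}{655}\right) - \frac{655}{238}\right) = -104656 - \frac{476149}{155890} = - \frac{16315299989}{155890}$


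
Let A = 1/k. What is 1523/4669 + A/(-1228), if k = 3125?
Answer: 5844507831/17917287500 ≈ 0.32619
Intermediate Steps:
A = 1/3125 ≈ 0.00032000
1523/4669 + A/(-1228) = 1523/4669 + (1/3125)/(-1228) = 1523*(1/4669) + (1/3125)*(-1/1228) = 1523/4669 - 1/3837500 = 5844507831/17917287500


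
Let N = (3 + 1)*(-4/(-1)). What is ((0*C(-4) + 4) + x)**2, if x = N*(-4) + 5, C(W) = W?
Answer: 3025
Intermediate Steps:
N = 16 (N = 4*(-4*(-1)) = 4*4 = 16)
x = -59 (x = 16*(-4) + 5 = -64 + 5 = -59)
((0*C(-4) + 4) + x)**2 = ((0*(-4) + 4) - 59)**2 = ((0 + 4) - 59)**2 = (4 - 59)**2 = (-55)**2 = 3025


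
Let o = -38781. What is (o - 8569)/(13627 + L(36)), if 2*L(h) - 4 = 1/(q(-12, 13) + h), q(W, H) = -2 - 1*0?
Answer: -3219800/926773 ≈ -3.4742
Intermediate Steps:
q(W, H) = -2 (q(W, H) = -2 + 0 = -2)
L(h) = 2 + 1/(2*(-2 + h))
(o - 8569)/(13627 + L(36)) = (-38781 - 8569)/(13627 + (-7 + 4*36)/(2*(-2 + 36))) = -47350/(13627 + (½)*(-7 + 144)/34) = -47350/(13627 + (½)*(1/34)*137) = -47350/(13627 + 137/68) = -47350/926773/68 = -47350*68/926773 = -3219800/926773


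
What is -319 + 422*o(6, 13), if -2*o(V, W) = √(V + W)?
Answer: -319 - 211*√19 ≈ -1238.7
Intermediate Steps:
o(V, W) = -√(V + W)/2
-319 + 422*o(6, 13) = -319 + 422*(-√(6 + 13)/2) = -319 + 422*(-√19/2) = -319 - 211*√19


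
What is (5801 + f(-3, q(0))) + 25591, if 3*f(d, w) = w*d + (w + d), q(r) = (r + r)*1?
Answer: 31391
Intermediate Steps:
q(r) = 2*r (q(r) = (2*r)*1 = 2*r)
f(d, w) = d/3 + w/3 + d*w/3 (f(d, w) = (w*d + (w + d))/3 = (d*w + (d + w))/3 = (d + w + d*w)/3 = d/3 + w/3 + d*w/3)
(5801 + f(-3, q(0))) + 25591 = (5801 + ((⅓)*(-3) + (2*0)/3 + (⅓)*(-3)*(2*0))) + 25591 = (5801 + (-1 + (⅓)*0 + (⅓)*(-3)*0)) + 25591 = (5801 + (-1 + 0 + 0)) + 25591 = (5801 - 1) + 25591 = 5800 + 25591 = 31391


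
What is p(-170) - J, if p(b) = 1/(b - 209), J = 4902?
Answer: -1857859/379 ≈ -4902.0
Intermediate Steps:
p(b) = 1/(-209 + b)
p(-170) - J = 1/(-209 - 170) - 1*4902 = 1/(-379) - 4902 = -1/379 - 4902 = -1857859/379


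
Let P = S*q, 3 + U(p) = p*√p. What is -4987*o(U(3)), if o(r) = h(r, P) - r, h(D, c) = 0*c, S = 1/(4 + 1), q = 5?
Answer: -14961 + 14961*√3 ≈ 10952.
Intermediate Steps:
U(p) = -3 + p^(3/2) (U(p) = -3 + p*√p = -3 + p^(3/2))
S = ⅕ (S = 1/5 = ⅕ ≈ 0.20000)
P = 1 (P = (⅕)*5 = 1)
h(D, c) = 0
o(r) = -r (o(r) = 0 - r = -r)
-4987*o(U(3)) = -(-4987)*(-3 + 3^(3/2)) = -(-4987)*(-3 + 3*√3) = -4987*(3 - 3*√3) = -14961 + 14961*√3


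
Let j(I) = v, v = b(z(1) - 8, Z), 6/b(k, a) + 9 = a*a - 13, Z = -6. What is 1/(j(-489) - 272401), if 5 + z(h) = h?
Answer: -7/1906804 ≈ -3.6711e-6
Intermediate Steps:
z(h) = -5 + h
b(k, a) = 6/(-22 + a²) (b(k, a) = 6/(-9 + (a*a - 13)) = 6/(-9 + (a² - 13)) = 6/(-9 + (-13 + a²)) = 6/(-22 + a²))
v = 3/7 (v = 6/(-22 + (-6)²) = 6/(-22 + 36) = 6/14 = 6*(1/14) = 3/7 ≈ 0.42857)
j(I) = 3/7
1/(j(-489) - 272401) = 1/(3/7 - 272401) = 1/(-1906804/7) = -7/1906804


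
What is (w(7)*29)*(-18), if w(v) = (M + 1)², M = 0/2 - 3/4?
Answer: -261/8 ≈ -32.625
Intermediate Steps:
M = -¾ (M = 0*(½) - 3*¼ = 0 - ¾ = -¾ ≈ -0.75000)
w(v) = 1/16 (w(v) = (-¾ + 1)² = (¼)² = 1/16)
(w(7)*29)*(-18) = ((1/16)*29)*(-18) = (29/16)*(-18) = -261/8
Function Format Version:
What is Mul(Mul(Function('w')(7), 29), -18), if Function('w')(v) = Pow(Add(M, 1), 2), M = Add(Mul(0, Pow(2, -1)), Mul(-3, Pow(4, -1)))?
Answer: Rational(-261, 8) ≈ -32.625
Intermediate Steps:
M = Rational(-3, 4) (M = Add(Mul(0, Rational(1, 2)), Mul(-3, Rational(1, 4))) = Add(0, Rational(-3, 4)) = Rational(-3, 4) ≈ -0.75000)
Function('w')(v) = Rational(1, 16) (Function('w')(v) = Pow(Add(Rational(-3, 4), 1), 2) = Pow(Rational(1, 4), 2) = Rational(1, 16))
Mul(Mul(Function('w')(7), 29), -18) = Mul(Mul(Rational(1, 16), 29), -18) = Mul(Rational(29, 16), -18) = Rational(-261, 8)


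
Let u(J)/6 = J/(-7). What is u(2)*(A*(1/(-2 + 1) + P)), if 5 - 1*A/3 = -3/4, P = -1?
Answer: 414/7 ≈ 59.143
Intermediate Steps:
u(J) = -6*J/7 (u(J) = 6*(J/(-7)) = 6*(J*(-⅐)) = 6*(-J/7) = -6*J/7)
A = 69/4 (A = 15 - (-9)/4 = 15 - 3*(-¾) = 15 + 9/4 = 69/4 ≈ 17.250)
u(2)*(A*(1/(-2 + 1) + P)) = (-6/7*2)*(69*(1/(-2 + 1) - 1)/4) = -207*(1/(-1) - 1)/7 = -207*(-1 - 1)/7 = -207*(-2)/7 = -12/7*(-69/2) = 414/7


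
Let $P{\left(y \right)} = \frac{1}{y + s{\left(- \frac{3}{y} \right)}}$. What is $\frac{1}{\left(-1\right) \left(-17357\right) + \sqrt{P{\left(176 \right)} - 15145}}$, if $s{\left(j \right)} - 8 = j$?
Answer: $\frac{562037017}{9755766914138} - \frac{i \sqrt{15879968444289}}{9755766914138} \approx 5.7611 \cdot 10^{-5} - 4.0847 \cdot 10^{-7} i$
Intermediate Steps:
$s{\left(j \right)} = 8 + j$
$P{\left(y \right)} = \frac{1}{8 + y - \frac{3}{y}}$ ($P{\left(y \right)} = \frac{1}{y + \left(8 - \frac{3}{y}\right)} = \frac{1}{8 + y - \frac{3}{y}}$)
$\frac{1}{\left(-1\right) \left(-17357\right) + \sqrt{P{\left(176 \right)} - 15145}} = \frac{1}{\left(-1\right) \left(-17357\right) + \sqrt{\frac{176}{-3 + 176^{2} + 8 \cdot 176} - 15145}} = \frac{1}{17357 + \sqrt{\frac{176}{-3 + 30976 + 1408} - 15145}} = \frac{1}{17357 + \sqrt{\frac{176}{32381} - 15145}} = \frac{1}{17357 + \sqrt{- \frac{490410069}{32381}}} = \frac{1}{17357 + \frac{i \sqrt{15879968444289}}{32381}}$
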